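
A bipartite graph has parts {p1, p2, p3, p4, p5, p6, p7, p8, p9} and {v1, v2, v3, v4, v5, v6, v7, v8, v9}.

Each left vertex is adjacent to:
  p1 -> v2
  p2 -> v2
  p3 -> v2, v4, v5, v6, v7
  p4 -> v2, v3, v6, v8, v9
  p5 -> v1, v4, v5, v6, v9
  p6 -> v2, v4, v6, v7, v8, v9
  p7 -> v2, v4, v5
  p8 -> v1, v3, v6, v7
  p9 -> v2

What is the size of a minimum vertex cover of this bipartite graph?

The 7 edges p1–v2, p3–v4, p4–v3, p5–v1, p6–v8, p7–v5, p8–v6 form a matching, so any vertex cover needs at least 7 vertices (one per matched edge).
Conversely {p3, p4, p5, p6, p7, p8, v2} meets every edge and has exactly 7 vertices, so 7 is optimal.

7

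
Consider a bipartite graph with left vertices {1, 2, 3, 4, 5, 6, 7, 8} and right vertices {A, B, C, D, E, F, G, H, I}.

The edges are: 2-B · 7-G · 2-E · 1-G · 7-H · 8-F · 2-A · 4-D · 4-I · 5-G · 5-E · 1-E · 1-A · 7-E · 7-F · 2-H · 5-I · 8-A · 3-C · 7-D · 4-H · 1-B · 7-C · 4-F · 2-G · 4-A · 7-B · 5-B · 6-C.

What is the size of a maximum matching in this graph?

7

One maximum matching: 1-E, 2-A, 3-C, 4-H, 5-B, 7-G, 8-F.
The set {3, 6} has only 1 neighbour ({C}), so by Hall's theorem at most 7 of the 8 left vertices can be matched.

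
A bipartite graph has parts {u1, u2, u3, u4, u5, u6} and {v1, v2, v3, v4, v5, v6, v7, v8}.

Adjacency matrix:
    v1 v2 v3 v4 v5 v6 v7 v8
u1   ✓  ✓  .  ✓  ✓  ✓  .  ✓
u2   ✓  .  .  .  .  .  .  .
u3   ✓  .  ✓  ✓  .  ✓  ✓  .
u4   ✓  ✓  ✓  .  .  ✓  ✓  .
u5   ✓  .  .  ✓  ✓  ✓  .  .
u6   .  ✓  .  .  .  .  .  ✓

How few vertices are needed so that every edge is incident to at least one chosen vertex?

6

A maximum matching has 6 edges (e.g. u1–v8, u2–v1, u3–v6, u4–v3, u5–v4, u6–v2).
By König's theorem the minimum vertex cover has the same size. One such cover is {u1, u2, u3, u4, u5, u6}.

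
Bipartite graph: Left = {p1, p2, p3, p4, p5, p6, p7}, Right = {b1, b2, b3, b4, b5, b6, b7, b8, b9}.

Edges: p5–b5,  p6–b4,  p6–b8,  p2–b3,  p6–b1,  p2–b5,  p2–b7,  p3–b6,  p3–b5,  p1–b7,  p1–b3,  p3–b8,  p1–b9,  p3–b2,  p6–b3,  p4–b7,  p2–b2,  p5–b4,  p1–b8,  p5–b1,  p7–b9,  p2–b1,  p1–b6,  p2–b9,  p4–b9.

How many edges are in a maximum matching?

7

One maximum matching: p1–b8, p2–b1, p3–b5, p4–b7, p5–b4, p6–b3, p7–b9.
This saturates every left vertex, so 7 is the maximum.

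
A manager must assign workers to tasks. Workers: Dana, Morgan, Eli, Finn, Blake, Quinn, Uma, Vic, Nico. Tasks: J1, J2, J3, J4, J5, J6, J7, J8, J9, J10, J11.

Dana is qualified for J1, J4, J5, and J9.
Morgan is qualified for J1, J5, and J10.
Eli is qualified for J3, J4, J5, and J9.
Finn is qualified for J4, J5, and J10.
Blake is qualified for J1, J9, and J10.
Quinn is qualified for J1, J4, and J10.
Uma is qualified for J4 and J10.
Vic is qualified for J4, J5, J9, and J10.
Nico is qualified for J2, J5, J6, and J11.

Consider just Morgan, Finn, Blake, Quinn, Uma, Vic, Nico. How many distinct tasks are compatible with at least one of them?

8

The union of neighbours of {Morgan, Finn, Blake, Quinn, Uma, Vic, Nico} is {J1, J2, J4, J5, J6, J9, J10, J11}, which has 8 elements.
Since |N(S)| = 8 ≥ |S| = 7, Hall's condition holds for this subset.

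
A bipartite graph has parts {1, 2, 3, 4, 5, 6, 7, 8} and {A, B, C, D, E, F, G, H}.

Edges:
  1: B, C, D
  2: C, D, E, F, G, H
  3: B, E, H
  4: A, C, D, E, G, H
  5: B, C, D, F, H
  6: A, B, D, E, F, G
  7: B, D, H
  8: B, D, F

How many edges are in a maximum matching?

One maximum matching: 1-C, 2-G, 3-E, 4-H, 5-F, 6-A, 7-D, 8-B.
All 8 left vertices are matched, so no larger matching exists.

8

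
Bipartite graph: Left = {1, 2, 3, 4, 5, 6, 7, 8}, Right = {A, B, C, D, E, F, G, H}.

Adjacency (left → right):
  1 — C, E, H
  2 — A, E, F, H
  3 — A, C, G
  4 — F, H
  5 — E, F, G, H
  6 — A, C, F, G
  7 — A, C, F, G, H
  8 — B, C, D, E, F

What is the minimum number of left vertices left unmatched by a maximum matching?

1

One maximum matching: 1–C, 2–A, 3–G, 4–H, 5–E, 6–F, 8–B.
The set {1, 2, 3, 4, 5, 6, 7} has only 6 neighbours ({A, C, E, F, G, H}), so by Hall's theorem at most 7 of the 8 left vertices can be matched.
That matches 7 of the 8, leaving 1 unmatched; no matching can do better.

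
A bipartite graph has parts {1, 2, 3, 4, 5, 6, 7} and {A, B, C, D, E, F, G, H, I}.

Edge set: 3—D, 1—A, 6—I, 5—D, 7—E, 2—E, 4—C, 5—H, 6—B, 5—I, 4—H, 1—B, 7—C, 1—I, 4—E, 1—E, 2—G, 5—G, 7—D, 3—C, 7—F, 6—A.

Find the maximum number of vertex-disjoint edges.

7

A valid assignment of size 7: 1→B, 2→G, 3→C, 4→H, 5→D, 6→I, 7→E.
All 7 left vertices are matched, so no larger matching exists.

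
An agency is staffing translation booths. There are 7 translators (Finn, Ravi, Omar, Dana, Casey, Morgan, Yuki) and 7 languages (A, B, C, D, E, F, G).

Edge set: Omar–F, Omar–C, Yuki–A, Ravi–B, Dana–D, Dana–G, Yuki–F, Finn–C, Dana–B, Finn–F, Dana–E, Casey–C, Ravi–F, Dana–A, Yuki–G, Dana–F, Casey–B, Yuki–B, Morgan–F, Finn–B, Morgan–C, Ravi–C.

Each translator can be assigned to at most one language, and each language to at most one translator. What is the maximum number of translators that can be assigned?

For example, pair Finn→B, Ravi→C, Omar→F, Dana→A, Yuki→G.
The set {Finn, Ravi, Omar, Casey, Morgan} has only 3 neighbours ({B, C, F}), so by Hall's theorem at most 5 of the 7 translators can be matched.

5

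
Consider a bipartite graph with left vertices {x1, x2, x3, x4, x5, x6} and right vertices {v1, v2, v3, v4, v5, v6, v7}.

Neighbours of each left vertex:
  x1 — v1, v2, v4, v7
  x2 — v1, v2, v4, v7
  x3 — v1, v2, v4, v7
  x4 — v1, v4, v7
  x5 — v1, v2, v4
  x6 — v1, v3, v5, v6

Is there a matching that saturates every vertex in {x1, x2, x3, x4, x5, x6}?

The set {x1, x2, x3, x4, x5} has only 4 neighbours ({v1, v2, v4, v7}), so by Hall's theorem at most 5 of the 6 left vertices can be matched.
Hence no matching covers every left vertex.

No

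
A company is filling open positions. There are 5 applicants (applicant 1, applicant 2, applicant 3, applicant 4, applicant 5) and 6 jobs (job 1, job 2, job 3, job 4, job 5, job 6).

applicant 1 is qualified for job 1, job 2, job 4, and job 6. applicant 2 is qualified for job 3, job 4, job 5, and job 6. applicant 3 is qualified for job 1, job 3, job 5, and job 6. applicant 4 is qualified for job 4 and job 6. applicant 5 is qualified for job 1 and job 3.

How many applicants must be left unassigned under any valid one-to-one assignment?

0

A valid assignment of size 5: applicant 1–job 2, applicant 2–job 6, applicant 3–job 1, applicant 4–job 4, applicant 5–job 3.
All 5 applicants are matched, so no larger matching exists.
That matches 5 of the 5, leaving 0 unmatched; no matching can do better.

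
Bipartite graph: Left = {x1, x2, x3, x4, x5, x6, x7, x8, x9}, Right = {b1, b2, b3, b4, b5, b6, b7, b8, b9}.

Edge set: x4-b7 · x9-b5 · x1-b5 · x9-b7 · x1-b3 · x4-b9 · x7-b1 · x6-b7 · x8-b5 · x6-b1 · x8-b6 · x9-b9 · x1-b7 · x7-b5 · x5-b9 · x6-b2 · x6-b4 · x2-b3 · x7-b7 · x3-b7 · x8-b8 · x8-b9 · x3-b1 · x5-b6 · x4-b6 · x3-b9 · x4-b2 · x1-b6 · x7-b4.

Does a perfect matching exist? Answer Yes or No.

Yes

One maximum matching: x1→b6, x2→b3, x3→b1, x4→b2, x5→b9, x6→b4, x7→b7, x8→b8, x9→b5.
Every left vertex is matched, so this is a perfect matching.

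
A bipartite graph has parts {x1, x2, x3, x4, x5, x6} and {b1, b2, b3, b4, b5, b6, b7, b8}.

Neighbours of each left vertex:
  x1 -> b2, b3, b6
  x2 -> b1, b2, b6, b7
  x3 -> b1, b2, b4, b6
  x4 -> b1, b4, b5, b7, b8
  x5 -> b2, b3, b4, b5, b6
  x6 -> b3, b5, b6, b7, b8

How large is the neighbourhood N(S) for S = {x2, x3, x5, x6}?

8

The union of neighbours of {x2, x3, x5, x6} is {b1, b2, b3, b4, b5, b6, b7, b8}, which has 8 elements.
Since |N(S)| = 8 ≥ |S| = 4, Hall's condition holds for this subset.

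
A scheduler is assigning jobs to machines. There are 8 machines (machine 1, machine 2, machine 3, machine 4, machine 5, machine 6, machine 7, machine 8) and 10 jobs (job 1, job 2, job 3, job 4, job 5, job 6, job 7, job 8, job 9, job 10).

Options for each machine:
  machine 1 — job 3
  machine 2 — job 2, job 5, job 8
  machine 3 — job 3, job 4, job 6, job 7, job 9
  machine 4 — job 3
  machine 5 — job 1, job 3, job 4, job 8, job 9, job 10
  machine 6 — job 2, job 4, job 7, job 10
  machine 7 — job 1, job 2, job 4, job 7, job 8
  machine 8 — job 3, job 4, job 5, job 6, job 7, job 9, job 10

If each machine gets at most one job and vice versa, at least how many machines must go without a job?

1

A valid assignment of size 7: machine 1-job 3, machine 2-job 5, machine 3-job 7, machine 5-job 4, machine 6-job 2, machine 7-job 1, machine 8-job 9.
The set {machine 1, machine 4} has only 1 neighbour ({job 3}), so by Hall's theorem at most 7 of the 8 machines can be matched.
That matches 7 of the 8, leaving 1 unmatched; no matching can do better.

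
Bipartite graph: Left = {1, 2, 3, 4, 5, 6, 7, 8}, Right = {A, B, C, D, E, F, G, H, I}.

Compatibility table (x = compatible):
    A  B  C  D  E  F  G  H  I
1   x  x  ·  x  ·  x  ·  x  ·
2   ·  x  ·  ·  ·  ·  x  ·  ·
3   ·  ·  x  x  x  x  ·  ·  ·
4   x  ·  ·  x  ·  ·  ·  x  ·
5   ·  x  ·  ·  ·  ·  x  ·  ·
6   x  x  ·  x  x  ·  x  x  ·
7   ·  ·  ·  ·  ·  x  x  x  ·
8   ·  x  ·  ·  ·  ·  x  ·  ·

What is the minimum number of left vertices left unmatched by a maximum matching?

A valid assignment of size 7: 1-H, 2-G, 3-E, 4-D, 5-B, 6-A, 7-F.
The set {2, 5, 8} has only 2 neighbours ({B, G}), so by Hall's theorem at most 7 of the 8 left vertices can be matched.
That matches 7 of the 8, leaving 1 unmatched; no matching can do better.

1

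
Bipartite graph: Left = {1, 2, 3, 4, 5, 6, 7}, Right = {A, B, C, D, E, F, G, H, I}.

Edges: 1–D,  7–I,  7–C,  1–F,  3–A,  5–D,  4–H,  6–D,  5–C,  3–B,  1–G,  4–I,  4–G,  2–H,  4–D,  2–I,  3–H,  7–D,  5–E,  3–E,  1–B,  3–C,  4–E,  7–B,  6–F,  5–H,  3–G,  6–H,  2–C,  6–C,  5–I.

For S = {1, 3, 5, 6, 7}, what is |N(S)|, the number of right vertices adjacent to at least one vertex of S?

The union of neighbours of {1, 3, 5, 6, 7} is {A, B, C, D, E, F, G, H, I}, which has 9 elements.
Since |N(S)| = 9 ≥ |S| = 5, Hall's condition holds for this subset.

9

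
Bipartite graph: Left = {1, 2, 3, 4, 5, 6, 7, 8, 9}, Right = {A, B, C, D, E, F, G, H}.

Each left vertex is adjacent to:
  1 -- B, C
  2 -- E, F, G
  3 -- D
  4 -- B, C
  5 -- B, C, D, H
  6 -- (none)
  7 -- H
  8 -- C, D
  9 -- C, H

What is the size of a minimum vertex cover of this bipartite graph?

The 5 edges 1–C, 2–E, 3–D, 4–B, 5–H form a matching, so any vertex cover needs at least 5 vertices (one per matched edge).
Conversely {2, B, C, D, H} meets every edge and has exactly 5 vertices, so 5 is optimal.

5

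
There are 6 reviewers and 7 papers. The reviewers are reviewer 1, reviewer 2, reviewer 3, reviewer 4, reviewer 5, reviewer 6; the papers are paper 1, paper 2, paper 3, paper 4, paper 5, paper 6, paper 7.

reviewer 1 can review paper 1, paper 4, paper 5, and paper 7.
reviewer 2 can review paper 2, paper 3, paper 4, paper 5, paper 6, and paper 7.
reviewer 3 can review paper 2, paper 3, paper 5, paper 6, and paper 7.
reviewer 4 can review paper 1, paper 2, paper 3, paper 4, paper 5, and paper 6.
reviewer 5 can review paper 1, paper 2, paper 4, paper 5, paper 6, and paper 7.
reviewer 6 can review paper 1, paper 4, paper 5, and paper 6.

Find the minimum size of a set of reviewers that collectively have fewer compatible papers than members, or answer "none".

none

A matching saturating every reviewer exists, for instance reviewer 1→paper 7, reviewer 2→paper 4, reviewer 3→paper 3, reviewer 4→paper 2, reviewer 5→paper 5, reviewer 6→paper 6.
By Hall's marriage theorem, this means |N(S)| ≥ |S| for every subset S, so no violating subset exists.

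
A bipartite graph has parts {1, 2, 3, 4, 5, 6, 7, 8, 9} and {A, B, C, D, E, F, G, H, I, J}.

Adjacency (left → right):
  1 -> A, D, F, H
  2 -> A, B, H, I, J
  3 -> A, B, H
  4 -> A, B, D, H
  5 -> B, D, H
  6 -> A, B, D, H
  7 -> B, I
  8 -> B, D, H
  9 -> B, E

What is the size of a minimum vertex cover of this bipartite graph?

The 8 edges 1–F, 2–J, 3–A, 4–H, 5–D, 6–B, 7–I, 9–E form a matching, so any vertex cover needs at least 8 vertices (one per matched edge).
Conversely {1, 2, 7, 9, A, B, D, H} meets every edge and has exactly 8 vertices, so 8 is optimal.

8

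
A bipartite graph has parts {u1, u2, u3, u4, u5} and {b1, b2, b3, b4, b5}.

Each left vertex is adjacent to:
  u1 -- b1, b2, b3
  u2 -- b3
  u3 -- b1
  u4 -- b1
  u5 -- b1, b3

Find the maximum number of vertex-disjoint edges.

3

A valid assignment of size 3: u1–b2, u2–b3, u3–b1.
The set {u2, u3, u4, u5} has only 2 neighbours ({b1, b3}), so by Hall's theorem at most 3 of the 5 left vertices can be matched.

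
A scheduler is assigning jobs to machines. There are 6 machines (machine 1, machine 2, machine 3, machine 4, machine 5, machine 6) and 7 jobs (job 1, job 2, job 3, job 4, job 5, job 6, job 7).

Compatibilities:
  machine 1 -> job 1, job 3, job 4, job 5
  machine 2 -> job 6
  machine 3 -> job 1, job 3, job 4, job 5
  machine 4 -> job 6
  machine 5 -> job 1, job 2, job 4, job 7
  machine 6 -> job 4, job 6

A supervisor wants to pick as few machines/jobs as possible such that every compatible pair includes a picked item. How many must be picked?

The 5 edges machine 1–job 1, machine 2–job 6, machine 3–job 3, machine 5–job 2, machine 6–job 4 form a matching, so any vertex cover needs at least 5 vertices (one per matched edge).
Conversely {machine 1, machine 3, machine 5, machine 6, job 6} meets every edge and has exactly 5 vertices, so 5 is optimal.

5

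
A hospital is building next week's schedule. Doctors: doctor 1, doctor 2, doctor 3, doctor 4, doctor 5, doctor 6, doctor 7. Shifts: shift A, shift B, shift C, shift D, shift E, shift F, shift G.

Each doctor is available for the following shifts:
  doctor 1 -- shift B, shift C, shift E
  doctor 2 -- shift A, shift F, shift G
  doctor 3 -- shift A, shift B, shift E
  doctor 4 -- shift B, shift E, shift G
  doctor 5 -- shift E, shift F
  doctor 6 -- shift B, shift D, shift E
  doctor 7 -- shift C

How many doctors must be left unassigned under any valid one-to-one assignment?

0

One maximum matching: doctor 1-shift E, doctor 2-shift G, doctor 3-shift A, doctor 4-shift B, doctor 5-shift F, doctor 6-shift D, doctor 7-shift C.
This saturates every doctor, so 7 is the maximum.
That matches 7 of the 7, leaving 0 unmatched; no matching can do better.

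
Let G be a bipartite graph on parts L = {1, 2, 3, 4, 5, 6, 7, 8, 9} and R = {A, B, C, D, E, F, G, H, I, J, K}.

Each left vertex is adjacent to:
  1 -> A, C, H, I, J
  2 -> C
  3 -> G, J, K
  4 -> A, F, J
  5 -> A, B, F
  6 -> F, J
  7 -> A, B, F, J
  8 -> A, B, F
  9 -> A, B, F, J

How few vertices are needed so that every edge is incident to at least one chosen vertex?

7

A maximum matching has 7 edges (e.g. 1–H, 2–C, 3–G, 4–A, 5–F, 6–J, 7–B).
By König's theorem the minimum vertex cover has the same size. One such cover is {1, 2, 3, A, B, F, J}.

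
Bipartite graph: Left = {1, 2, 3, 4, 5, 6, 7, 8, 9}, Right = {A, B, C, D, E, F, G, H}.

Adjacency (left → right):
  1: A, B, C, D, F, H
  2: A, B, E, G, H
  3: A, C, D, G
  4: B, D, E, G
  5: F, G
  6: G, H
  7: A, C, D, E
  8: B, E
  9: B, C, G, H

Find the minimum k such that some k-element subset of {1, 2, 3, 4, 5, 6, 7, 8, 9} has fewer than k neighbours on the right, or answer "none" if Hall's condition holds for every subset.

Take S = {1, 2, 3, 4, 5, 6, 7, 8, 9}. Its neighbourhood is {A, B, C, D, E, F, G, H}, so |N(S)| = 8 < |S| = 9.
Every subset of size less than 9 has at least as many neighbours as members, so 9 is the minimum.

9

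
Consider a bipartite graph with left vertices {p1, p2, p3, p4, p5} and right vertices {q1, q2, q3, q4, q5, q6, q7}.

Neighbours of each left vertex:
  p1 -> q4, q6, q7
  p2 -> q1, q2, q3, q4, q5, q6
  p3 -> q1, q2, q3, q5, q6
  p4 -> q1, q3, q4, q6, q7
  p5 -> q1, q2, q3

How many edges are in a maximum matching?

5

One maximum matching: p1→q7, p2→q4, p3→q1, p4→q6, p5→q2.
All 5 left vertices are matched, so no larger matching exists.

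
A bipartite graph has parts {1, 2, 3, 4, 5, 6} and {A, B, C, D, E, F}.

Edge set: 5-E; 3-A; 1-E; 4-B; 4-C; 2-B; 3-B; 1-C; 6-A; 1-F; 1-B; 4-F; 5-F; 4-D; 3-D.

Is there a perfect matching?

A valid assignment of size 6: 1-C, 2-B, 3-D, 4-F, 5-E, 6-A.
Every left vertex is matched, so this is a perfect matching.

Yes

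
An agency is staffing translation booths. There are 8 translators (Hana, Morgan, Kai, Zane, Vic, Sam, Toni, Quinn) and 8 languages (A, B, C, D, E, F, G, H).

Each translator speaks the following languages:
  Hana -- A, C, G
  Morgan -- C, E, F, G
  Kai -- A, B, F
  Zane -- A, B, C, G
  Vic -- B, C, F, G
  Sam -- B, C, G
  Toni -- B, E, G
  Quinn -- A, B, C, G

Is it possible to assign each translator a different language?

The set {Hana, Morgan, Kai, Zane, Vic, Sam, Toni, Quinn} has only 6 neighbours ({A, B, C, E, F, G}), so by Hall's theorem at most 6 of the 8 translators can be matched.
Hence no matching covers every translator.

No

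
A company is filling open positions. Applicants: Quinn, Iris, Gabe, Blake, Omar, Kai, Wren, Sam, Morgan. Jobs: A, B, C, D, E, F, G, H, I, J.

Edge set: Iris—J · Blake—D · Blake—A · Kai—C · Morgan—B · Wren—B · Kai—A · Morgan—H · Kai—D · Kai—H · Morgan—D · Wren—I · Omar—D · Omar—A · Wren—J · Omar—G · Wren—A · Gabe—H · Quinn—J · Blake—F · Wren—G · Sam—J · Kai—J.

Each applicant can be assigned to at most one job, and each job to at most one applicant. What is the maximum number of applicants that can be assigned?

One maximum matching: Quinn-J, Gabe-H, Blake-F, Omar-D, Kai-A, Wren-G, Morgan-B.
The set {Quinn, Iris, Sam} has only 1 neighbour ({J}), so by Hall's theorem at most 7 of the 9 applicants can be matched.

7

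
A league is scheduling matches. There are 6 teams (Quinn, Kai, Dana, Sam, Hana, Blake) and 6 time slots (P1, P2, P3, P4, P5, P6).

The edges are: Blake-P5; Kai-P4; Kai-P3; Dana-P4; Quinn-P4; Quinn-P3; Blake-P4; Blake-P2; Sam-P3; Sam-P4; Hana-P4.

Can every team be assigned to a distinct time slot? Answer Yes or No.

No

The set {Quinn, Kai, Dana, Sam, Hana} has only 2 neighbours ({P3, P4}), so by Hall's theorem at most 3 of the 6 teams can be matched.
Hence no matching covers every team.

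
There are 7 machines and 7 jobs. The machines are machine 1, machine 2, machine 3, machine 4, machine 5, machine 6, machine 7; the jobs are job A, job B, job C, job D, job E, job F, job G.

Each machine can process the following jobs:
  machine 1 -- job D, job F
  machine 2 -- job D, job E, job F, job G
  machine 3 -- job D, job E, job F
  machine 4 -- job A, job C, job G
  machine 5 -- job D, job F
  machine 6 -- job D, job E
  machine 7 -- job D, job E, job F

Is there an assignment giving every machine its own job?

No

The set {machine 1, machine 3, machine 5, machine 6, machine 7} has only 3 neighbours ({job D, job E, job F}), so by Hall's theorem at most 5 of the 7 machines can be matched.
Hence no matching covers every machine.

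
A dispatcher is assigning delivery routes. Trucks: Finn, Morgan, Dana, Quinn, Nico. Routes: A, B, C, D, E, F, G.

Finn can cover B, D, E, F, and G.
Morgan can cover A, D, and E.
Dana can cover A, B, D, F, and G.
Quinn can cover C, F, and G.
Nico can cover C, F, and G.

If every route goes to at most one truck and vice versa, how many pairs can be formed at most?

5

For example, pair Finn→E, Morgan→D, Dana→G, Quinn→C, Nico→F.
All 5 trucks are matched, so no larger matching exists.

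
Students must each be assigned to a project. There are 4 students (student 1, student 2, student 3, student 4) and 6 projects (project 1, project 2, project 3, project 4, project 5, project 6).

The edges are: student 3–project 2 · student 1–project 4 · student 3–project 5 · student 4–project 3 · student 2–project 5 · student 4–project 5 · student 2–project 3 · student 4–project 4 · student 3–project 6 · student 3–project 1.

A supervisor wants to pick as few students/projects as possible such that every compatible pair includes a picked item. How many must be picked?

{student 1, student 2, student 3, student 4} is a vertex cover of size 4: every edge has an endpoint in this set.
No smaller cover exists because student 1–project 4, student 2–project 5, student 3–project 1, student 4–project 3 is a matching of size 4, and a cover must include an endpoint of each of these disjoint edges (König's theorem).

4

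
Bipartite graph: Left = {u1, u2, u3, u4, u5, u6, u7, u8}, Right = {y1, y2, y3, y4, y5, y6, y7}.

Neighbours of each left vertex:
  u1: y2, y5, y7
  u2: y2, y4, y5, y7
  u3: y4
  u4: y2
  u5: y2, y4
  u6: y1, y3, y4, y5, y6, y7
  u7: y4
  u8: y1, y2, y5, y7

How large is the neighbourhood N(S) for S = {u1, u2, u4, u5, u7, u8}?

5

The union of neighbours of {u1, u2, u4, u5, u7, u8} is {y1, y2, y4, y5, y7}, which has 5 elements.
Since |N(S)| = 5 < |S| = 6, Hall's condition fails for this subset.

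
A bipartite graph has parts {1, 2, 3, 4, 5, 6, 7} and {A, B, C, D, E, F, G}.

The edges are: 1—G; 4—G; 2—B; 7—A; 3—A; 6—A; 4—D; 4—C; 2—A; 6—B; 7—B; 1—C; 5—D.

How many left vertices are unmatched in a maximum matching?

One maximum matching: 1-C, 2-B, 3-A, 4-G, 5-D.
The set {2, 3, 6, 7} has only 2 neighbours ({A, B}), so by Hall's theorem at most 5 of the 7 left vertices can be matched.
That matches 5 of the 7, leaving 2 unmatched; no matching can do better.

2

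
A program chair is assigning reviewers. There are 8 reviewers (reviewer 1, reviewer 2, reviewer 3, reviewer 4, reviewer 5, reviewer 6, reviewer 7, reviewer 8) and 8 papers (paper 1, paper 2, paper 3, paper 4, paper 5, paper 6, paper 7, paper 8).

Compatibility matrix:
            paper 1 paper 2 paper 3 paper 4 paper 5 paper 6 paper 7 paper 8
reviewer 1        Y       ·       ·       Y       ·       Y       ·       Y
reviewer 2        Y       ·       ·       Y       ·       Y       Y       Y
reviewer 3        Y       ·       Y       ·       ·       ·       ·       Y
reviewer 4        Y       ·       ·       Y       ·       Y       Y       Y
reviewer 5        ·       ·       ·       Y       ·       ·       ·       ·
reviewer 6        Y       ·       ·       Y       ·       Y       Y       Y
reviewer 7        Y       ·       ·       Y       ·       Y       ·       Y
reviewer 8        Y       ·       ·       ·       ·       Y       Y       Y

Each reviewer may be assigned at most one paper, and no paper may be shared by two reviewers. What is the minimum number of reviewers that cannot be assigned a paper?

For example, pair reviewer 1-paper 8, reviewer 2-paper 7, reviewer 3-paper 3, reviewer 4-paper 1, reviewer 5-paper 4, reviewer 6-paper 6.
The set {reviewer 1, reviewer 2, reviewer 4, reviewer 5, reviewer 6, reviewer 7, reviewer 8} has only 5 neighbours ({paper 1, paper 4, paper 6, paper 7, paper 8}), so by Hall's theorem at most 6 of the 8 reviewers can be matched.
That matches 6 of the 8, leaving 2 unmatched; no matching can do better.

2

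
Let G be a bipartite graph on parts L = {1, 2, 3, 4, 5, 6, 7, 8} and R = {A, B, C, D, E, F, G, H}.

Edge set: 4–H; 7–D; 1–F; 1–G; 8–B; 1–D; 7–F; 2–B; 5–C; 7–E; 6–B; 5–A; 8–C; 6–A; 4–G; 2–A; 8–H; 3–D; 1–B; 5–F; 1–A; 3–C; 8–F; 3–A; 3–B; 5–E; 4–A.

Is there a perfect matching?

Yes

One maximum matching: 1-G, 2-A, 3-D, 4-H, 5-C, 6-B, 7-E, 8-F.
Every left vertex is matched, so this is a perfect matching.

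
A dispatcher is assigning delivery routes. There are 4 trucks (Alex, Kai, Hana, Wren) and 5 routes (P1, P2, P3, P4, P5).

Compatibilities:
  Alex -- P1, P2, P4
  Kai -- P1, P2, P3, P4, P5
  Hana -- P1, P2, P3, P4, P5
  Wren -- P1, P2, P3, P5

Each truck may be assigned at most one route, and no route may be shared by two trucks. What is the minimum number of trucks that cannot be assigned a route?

0

A valid assignment of size 4: Alex–P4, Kai–P2, Hana–P3, Wren–P1.
All 4 trucks are matched, so no larger matching exists.
That matches 4 of the 4, leaving 0 unmatched; no matching can do better.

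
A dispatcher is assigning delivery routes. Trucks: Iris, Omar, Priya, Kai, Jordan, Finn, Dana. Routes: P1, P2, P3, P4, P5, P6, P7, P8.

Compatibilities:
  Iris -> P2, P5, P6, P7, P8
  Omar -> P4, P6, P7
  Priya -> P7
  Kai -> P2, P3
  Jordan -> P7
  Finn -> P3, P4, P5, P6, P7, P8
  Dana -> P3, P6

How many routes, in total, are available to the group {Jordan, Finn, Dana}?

6

The union of neighbours of {Jordan, Finn, Dana} is {P3, P4, P5, P6, P7, P8}, which has 6 elements.
Since |N(S)| = 6 ≥ |S| = 3, Hall's condition holds for this subset.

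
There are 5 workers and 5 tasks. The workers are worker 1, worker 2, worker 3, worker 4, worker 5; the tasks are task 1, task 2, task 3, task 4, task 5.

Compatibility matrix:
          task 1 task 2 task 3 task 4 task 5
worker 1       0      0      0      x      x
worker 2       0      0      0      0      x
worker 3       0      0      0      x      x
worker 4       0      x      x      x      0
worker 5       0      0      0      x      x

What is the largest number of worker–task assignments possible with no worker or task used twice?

For example, pair worker 1–task 4, worker 2–task 5, worker 4–task 2.
The set {worker 1, worker 2, worker 3, worker 5} has only 2 neighbours ({task 4, task 5}), so by Hall's theorem at most 3 of the 5 workers can be matched.

3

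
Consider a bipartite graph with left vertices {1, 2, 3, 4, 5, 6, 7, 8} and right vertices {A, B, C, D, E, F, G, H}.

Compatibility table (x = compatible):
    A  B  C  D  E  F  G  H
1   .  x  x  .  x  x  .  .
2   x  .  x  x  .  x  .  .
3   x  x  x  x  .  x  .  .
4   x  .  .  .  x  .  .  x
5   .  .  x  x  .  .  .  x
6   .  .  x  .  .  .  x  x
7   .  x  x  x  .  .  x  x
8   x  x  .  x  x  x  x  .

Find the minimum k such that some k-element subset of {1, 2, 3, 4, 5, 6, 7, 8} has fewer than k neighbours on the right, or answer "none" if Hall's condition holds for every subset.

none

A matching saturating every left vertex exists, for instance 1→B, 2→F, 3→A, 4→E, 5→D, 6→C, 7→H, 8→G.
By Hall's marriage theorem, this means |N(S)| ≥ |S| for every subset S, so no violating subset exists.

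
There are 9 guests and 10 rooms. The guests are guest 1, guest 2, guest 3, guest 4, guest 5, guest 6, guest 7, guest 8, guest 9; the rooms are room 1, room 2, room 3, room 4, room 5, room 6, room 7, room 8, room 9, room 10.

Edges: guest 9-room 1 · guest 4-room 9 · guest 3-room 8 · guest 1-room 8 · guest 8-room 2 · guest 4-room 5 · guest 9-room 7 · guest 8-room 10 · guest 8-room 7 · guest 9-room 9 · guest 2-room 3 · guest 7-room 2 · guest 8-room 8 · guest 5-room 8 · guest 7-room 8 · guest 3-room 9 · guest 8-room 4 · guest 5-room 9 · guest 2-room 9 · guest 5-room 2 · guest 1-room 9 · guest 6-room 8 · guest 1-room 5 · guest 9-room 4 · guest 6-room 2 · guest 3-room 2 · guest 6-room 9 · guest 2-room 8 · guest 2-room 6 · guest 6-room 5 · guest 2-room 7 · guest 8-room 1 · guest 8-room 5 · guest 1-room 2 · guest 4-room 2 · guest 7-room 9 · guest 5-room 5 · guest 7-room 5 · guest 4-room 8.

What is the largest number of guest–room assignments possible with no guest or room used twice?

7

A valid assignment of size 7: guest 1–room 9, guest 2–room 3, guest 3–room 2, guest 4–room 5, guest 5–room 8, guest 8–room 4, guest 9–room 7.
The set {guest 1, guest 3, guest 4, guest 5, guest 6, guest 7} has only 4 neighbours ({room 2, room 5, room 8, room 9}), so by Hall's theorem at most 7 of the 9 guests can be matched.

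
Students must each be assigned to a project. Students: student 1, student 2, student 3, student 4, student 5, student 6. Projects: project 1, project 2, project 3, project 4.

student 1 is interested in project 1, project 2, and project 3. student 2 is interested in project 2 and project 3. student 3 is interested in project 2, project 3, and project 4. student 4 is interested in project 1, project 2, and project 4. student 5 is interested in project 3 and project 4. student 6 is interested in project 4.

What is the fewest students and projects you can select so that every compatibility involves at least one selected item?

A maximum matching has 4 edges (e.g. student 1–project 1, student 2–project 2, student 3–project 3, student 4–project 4).
By König's theorem the minimum vertex cover has the same size. One such cover is {project 1, project 2, project 3, project 4}.

4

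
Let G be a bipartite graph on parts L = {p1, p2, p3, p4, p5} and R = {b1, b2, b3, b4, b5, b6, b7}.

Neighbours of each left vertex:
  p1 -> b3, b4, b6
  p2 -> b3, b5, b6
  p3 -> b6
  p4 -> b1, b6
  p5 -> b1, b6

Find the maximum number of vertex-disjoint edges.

For example, pair p1-b3, p2-b5, p3-b6, p4-b1.
The set {p3, p4, p5} has only 2 neighbours ({b1, b6}), so by Hall's theorem at most 4 of the 5 left vertices can be matched.

4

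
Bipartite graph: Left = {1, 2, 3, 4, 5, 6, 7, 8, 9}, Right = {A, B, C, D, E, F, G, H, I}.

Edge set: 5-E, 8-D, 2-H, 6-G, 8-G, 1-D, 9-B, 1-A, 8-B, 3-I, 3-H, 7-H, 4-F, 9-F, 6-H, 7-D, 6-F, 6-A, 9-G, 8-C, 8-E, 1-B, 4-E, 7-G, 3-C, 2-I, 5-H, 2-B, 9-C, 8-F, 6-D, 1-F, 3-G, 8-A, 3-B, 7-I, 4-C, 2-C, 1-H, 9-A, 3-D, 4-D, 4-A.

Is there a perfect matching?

A valid assignment of size 9: 1–B, 2–C, 3–D, 4–F, 5–E, 6–H, 7–I, 8–A, 9–G.
Every left vertex is matched, so this is a perfect matching.

Yes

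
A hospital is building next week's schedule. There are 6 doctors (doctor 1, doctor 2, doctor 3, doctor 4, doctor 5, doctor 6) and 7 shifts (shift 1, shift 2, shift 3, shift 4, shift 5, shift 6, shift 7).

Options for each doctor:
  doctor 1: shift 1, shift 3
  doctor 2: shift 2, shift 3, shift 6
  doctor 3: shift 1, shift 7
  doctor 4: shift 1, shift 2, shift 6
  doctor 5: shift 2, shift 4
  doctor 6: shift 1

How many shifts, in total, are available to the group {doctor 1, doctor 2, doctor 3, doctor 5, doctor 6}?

The union of neighbours of {doctor 1, doctor 2, doctor 3, doctor 5, doctor 6} is {shift 1, shift 2, shift 3, shift 4, shift 6, shift 7}, which has 6 elements.
Since |N(S)| = 6 ≥ |S| = 5, Hall's condition holds for this subset.

6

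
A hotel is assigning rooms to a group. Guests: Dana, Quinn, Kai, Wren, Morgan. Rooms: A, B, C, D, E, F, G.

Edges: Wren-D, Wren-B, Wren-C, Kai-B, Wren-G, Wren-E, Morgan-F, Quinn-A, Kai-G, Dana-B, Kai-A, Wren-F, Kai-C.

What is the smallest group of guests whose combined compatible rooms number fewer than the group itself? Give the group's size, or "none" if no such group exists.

none

A matching saturating every guest exists, for instance Dana→B, Quinn→A, Kai→C, Wren→G, Morgan→F.
By Hall's marriage theorem, this means |N(S)| ≥ |S| for every subset S, so no violating subset exists.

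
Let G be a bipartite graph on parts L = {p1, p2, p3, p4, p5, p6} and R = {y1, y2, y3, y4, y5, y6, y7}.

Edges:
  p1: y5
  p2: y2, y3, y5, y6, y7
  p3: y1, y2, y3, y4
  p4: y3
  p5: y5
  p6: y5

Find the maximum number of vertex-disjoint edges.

4

One maximum matching: p1→y5, p2→y7, p3→y1, p4→y3.
The set {p1, p5, p6} has only 1 neighbour ({y5}), so by Hall's theorem at most 4 of the 6 left vertices can be matched.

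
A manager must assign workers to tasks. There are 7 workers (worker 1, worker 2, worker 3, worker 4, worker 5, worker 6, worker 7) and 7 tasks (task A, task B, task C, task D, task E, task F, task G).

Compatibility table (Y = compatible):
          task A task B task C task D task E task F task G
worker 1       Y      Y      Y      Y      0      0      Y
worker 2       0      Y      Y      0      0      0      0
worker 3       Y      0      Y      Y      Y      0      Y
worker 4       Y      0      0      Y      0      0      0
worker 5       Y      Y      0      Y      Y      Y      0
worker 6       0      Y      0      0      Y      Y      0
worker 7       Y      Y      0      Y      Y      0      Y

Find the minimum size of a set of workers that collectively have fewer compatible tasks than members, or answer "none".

none

A matching saturating every worker exists, for instance worker 1→task C, worker 2→task B, worker 3→task G, worker 4→task D, worker 5→task F, worker 6→task E, worker 7→task A.
By Hall's marriage theorem, this means |N(S)| ≥ |S| for every subset S, so no violating subset exists.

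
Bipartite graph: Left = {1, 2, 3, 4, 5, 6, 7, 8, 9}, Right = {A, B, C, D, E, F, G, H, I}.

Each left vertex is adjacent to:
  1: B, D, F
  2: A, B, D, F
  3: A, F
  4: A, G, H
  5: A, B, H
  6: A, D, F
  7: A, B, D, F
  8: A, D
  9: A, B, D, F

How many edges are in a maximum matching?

6

A valid assignment of size 6: 1→B, 2→D, 3→A, 4→G, 5→H, 6→F.
The set {1, 2, 3, 6, 7, 8, 9} has only 4 neighbours ({A, B, D, F}), so by Hall's theorem at most 6 of the 9 left vertices can be matched.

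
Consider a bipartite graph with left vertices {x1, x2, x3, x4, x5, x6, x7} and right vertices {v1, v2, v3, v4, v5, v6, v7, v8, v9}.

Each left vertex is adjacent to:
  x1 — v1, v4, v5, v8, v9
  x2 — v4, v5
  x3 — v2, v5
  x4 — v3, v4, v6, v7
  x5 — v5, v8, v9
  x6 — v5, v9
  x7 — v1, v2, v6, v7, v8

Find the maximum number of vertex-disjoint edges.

One maximum matching: x1–v1, x2–v4, x3–v5, x4–v6, x5–v8, x6–v9, x7–v2.
This saturates every left vertex, so 7 is the maximum.

7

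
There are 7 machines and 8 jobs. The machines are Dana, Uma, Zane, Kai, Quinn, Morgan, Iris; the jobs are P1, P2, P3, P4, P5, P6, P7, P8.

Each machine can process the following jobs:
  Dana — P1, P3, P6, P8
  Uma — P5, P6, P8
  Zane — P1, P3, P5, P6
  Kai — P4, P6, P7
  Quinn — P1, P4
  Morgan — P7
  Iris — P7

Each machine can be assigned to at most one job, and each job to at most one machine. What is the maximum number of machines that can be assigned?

6

A valid assignment of size 6: Dana→P8, Uma→P5, Zane→P1, Kai→P6, Quinn→P4, Morgan→P7.
The set {Morgan, Iris} has only 1 neighbour ({P7}), so by Hall's theorem at most 6 of the 7 machines can be matched.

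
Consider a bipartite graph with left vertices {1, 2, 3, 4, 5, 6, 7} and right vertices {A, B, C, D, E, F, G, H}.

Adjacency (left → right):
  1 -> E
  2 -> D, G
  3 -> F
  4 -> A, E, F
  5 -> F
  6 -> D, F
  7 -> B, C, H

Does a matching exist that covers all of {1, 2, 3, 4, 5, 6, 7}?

The set {3, 5} has only 1 neighbour ({F}), so by Hall's theorem at most 6 of the 7 left vertices can be matched.
Hence no matching covers every left vertex.

No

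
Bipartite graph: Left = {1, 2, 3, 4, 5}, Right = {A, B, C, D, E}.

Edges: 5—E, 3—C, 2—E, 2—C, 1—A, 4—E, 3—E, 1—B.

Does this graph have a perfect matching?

No

The set {2, 3, 4, 5} has only 2 neighbours ({C, E}), so by Hall's theorem at most 3 of the 5 left vertices can be matched.
Hence no matching covers every left vertex.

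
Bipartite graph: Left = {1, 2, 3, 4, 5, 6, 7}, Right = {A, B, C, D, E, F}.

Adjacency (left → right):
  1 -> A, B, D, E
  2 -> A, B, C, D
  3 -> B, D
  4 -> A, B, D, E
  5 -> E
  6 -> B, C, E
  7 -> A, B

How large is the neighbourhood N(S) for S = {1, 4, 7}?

4

The union of neighbours of {1, 4, 7} is {A, B, D, E}, which has 4 elements.
Since |N(S)| = 4 ≥ |S| = 3, Hall's condition holds for this subset.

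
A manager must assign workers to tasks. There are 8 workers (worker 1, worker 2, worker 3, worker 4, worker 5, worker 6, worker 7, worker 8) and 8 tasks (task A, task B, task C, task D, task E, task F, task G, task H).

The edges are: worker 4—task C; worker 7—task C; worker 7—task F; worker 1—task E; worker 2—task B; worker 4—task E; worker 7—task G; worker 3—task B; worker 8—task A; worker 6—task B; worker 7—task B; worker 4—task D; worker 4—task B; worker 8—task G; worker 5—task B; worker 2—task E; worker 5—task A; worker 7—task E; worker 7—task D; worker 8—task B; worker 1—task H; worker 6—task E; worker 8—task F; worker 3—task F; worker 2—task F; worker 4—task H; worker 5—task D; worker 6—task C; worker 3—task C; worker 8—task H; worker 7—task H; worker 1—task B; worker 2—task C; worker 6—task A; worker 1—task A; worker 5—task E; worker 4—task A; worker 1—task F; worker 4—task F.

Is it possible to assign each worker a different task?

Yes

A valid assignment of size 8: worker 1→task F, worker 2→task B, worker 3→task C, worker 4→task H, worker 5→task D, worker 6→task E, worker 7→task G, worker 8→task A.
All 8 workers are covered.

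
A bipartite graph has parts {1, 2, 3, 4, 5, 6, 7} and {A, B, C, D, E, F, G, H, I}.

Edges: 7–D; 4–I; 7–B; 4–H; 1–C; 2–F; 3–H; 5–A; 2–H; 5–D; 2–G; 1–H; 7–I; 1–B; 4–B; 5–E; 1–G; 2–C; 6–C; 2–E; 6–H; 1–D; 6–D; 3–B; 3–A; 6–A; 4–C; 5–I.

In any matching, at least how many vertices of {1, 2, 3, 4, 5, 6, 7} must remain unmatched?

0

A valid assignment of size 7: 1→G, 2→E, 3→H, 4→C, 5→I, 6→D, 7→B.
All 7 left vertices are matched, so no larger matching exists.
That matches 7 of the 7, leaving 0 unmatched; no matching can do better.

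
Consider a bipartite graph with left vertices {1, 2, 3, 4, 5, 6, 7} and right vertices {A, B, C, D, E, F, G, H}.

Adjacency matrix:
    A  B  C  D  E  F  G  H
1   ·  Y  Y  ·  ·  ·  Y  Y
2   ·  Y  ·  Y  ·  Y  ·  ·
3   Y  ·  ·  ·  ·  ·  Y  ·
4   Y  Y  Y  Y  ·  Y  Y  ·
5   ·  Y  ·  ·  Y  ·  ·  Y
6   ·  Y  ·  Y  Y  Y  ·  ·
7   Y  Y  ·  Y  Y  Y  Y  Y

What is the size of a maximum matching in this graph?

For example, pair 1→C, 2→F, 3→A, 4→B, 5→H, 6→E, 7→G.
This saturates every left vertex, so 7 is the maximum.

7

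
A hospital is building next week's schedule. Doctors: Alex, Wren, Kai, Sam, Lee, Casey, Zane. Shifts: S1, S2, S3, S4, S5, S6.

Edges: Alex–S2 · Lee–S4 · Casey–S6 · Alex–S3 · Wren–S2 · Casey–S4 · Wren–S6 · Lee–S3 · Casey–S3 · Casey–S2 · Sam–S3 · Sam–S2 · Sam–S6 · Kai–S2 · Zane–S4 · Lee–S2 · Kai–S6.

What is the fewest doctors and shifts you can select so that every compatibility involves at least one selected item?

A maximum matching has 4 edges (e.g. Alex–S3, Wren–S6, Kai–S2, Lee–S4).
By König's theorem the minimum vertex cover has the same size. One such cover is {S2, S3, S4, S6}.

4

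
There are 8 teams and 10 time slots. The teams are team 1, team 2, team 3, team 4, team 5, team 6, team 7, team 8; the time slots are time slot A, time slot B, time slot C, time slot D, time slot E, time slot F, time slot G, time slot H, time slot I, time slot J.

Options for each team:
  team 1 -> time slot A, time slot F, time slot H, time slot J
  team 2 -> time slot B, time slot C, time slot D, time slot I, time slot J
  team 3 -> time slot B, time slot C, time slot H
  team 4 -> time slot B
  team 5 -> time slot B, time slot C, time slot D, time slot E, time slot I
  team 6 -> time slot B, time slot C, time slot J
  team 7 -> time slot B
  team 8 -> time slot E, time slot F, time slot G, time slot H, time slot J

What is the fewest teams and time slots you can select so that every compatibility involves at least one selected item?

7

{team 1, team 2, team 3, team 5, team 6, team 8, time slot B} is a vertex cover of size 7: every edge has an endpoint in this set.
No smaller cover exists because team 1–time slot F, team 2–time slot I, team 3–time slot H, team 4–time slot B, team 5–time slot E, team 6–time slot C, team 8–time slot J is a matching of size 7, and a cover must include an endpoint of each of these disjoint edges (König's theorem).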